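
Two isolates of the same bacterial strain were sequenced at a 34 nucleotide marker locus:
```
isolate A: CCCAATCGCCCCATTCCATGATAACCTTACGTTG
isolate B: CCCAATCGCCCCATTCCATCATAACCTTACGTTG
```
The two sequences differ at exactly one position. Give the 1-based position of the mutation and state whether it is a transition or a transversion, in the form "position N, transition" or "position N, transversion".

Position 20 changes G→C. G is a purine and C is a pyrimidine, so this is a transversion.

position 20, transversion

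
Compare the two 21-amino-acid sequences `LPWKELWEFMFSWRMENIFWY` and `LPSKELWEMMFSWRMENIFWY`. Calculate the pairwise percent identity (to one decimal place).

2 positions differ (3, 9), so 19 of 21 match: 19/21 = 90.48%.

90.5%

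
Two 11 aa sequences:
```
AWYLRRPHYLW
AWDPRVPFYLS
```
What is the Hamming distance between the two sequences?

Mismatches (1-based): position 3: Y→D; position 4: L→P; position 6: R→V; position 8: H→F; position 11: W→S.

5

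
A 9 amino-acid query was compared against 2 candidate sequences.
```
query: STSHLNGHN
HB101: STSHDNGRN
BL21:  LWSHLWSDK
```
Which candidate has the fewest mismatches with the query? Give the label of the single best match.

HB101

Hamming distances to query — HB101: 2; BL21: 6.
Smallest is HB101 with 2 mismatches.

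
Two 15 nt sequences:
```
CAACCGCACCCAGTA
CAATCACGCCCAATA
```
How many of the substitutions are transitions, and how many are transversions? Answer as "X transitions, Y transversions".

4 transitions, 0 transversions

Mismatches (1-based):
site 4: C→T (pyrimidine→pyrimidine, transition)
site 6: G→A (purine→purine, transition)
site 8: A→G (purine→purine, transition)
site 13: G→A (purine→purine, transition)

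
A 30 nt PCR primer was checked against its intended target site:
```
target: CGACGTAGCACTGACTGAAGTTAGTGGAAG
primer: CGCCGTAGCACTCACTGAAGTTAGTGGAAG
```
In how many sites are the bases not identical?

2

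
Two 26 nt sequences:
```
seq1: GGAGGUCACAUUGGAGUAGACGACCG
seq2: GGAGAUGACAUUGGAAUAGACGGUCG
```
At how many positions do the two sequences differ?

5

Mismatches (1-based): position 5: G→A; position 7: C→G; position 16: G→A; position 23: A→G; position 24: C→U.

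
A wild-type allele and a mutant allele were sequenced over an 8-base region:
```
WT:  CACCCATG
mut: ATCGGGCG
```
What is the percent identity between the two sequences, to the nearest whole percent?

Mismatches at positions 1, 2, 4, 5, 6, 7 (1-based): 6 of 8.
Identical positions: 2/8 = 25% → 25%.

25%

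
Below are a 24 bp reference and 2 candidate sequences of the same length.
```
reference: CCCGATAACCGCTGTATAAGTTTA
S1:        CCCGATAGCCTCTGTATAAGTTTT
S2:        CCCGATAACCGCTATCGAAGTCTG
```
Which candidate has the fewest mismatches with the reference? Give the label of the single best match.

S1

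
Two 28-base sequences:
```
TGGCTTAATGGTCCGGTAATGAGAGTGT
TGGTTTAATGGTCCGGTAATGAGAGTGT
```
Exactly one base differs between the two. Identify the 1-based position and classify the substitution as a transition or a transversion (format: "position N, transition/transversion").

position 4, transition

Position 4 changes C→T. C is a pyrimidine and T is a pyrimidine, so this is a transition.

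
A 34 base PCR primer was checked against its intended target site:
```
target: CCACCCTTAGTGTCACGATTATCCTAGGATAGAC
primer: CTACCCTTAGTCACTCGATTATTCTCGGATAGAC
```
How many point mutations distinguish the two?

Comparing position by position, 6 sites differ: 2 (C/T), 12 (G/C), 13 (T/A), 15 (A/T), 23 (C/T), 26 (A/C).

6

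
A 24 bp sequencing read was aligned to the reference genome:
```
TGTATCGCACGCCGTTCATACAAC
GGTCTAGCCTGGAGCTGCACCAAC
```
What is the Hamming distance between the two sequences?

The sequences differ at sites 1, 4, 6, 9, 10, 12, 13, 15, 17, 18, 19, 20 (1-based) — 12 in total.

12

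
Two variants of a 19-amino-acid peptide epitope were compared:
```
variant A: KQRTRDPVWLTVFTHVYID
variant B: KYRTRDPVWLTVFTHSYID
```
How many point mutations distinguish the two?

2

Comparing position by position, 2 residues differ: 2 (Q/Y), 16 (V/S).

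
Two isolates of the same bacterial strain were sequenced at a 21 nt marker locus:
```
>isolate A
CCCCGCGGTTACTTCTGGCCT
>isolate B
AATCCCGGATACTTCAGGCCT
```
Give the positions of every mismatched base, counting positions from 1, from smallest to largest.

Differences at position 1 (C→A), position 2 (C→A), position 3 (C→T), position 5 (G→C), position 9 (T→A), position 16 (T→A).

1, 2, 3, 5, 9, 16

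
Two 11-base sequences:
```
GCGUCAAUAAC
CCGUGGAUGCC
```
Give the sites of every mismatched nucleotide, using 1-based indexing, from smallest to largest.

Differences at site 1 (G→C), site 5 (C→G), site 6 (A→G), site 9 (A→G), site 10 (A→C).

1, 5, 6, 9, 10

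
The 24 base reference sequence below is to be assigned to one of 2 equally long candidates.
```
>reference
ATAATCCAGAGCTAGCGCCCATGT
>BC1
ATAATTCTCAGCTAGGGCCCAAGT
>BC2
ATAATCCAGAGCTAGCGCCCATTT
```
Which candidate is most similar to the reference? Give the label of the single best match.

BC2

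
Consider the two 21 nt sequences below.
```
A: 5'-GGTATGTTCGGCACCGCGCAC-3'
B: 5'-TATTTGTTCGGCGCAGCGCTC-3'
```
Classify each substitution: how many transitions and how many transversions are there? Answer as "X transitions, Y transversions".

2 transitions, 4 transversions

Mismatches (1-based):
base 1: G→T (purine→pyrimidine, transversion)
base 2: G→A (purine→purine, transition)
base 4: A→T (purine→pyrimidine, transversion)
base 13: A→G (purine→purine, transition)
base 15: C→A (pyrimidine→purine, transversion)
base 20: A→T (purine→pyrimidine, transversion)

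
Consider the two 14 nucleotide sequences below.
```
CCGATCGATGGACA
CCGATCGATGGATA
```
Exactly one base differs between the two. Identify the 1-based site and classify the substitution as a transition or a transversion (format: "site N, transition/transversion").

site 13, transition

Site 13 changes C→T. C is a pyrimidine and T is a pyrimidine, so this is a transition.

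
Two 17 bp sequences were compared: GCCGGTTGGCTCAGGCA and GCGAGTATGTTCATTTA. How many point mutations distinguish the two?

The sequences differ at positions 3, 4, 7, 8, 10, 14, 15, 16 (1-based) — 8 in total.

8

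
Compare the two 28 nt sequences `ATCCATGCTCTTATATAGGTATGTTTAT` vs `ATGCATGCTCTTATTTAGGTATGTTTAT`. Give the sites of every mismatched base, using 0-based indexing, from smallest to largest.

2, 14

Differences at site 2 (C→G), site 14 (A→T).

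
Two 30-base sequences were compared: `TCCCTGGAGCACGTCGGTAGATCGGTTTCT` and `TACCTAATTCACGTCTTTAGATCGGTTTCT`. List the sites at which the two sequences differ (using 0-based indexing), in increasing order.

Differences at site 1 (C→A), site 5 (G→A), site 6 (G→A), site 7 (A→T), site 8 (G→T), site 15 (G→T), site 16 (G→T).

1, 5, 6, 7, 8, 15, 16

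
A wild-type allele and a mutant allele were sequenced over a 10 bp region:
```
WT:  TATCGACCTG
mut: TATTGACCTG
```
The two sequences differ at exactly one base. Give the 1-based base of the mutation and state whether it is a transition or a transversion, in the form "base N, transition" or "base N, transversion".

The sequences differ only at base 4: C→T (pyrimidine→pyrimidine), a transition.

base 4, transition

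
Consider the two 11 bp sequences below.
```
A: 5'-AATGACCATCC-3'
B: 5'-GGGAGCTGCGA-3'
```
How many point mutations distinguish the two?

Comparing position by position, 10 positions differ: 1 (A/G), 2 (A/G), 3 (T/G), 4 (G/A), 5 (A/G), 7 (C/T), 8 (A/G), 9 (T/C), 10 (C/G), 11 (C/A).

10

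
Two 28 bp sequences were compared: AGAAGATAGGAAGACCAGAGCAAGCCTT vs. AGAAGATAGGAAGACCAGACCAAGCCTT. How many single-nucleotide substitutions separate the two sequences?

1

The sequences differ at positions 20 (1-based) — 1 in total.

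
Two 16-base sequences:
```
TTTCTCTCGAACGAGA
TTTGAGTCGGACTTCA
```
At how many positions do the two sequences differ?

7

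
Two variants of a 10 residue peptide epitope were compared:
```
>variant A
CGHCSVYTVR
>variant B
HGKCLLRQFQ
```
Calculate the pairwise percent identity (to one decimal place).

8 positions differ (1, 3, 5, 6, 7, 8, 9, 10), so 2 of 10 match: 2/10 = 20%.

20.0%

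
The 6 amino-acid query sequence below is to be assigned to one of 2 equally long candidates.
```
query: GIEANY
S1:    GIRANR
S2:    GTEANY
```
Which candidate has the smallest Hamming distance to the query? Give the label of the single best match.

S2

S1 differs at 2 residues; S2 differs at 1 residue. The closest is S2.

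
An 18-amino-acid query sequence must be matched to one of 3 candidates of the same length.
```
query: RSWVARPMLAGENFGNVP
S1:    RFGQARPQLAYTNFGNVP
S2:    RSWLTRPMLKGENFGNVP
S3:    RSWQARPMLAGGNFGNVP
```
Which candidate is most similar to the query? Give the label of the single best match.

S3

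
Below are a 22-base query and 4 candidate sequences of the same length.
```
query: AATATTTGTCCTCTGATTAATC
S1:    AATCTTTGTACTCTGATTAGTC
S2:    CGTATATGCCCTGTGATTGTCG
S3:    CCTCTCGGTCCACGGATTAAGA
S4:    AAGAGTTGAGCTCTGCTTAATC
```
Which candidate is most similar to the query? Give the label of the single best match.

Hamming distances to query — S1: 3; S2: 9; S3: 9; S4: 5.
Smallest is S1 with 3 mismatches.

S1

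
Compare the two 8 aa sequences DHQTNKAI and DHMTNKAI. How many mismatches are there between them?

Mismatches (1-based): residue 3: Q→M.

1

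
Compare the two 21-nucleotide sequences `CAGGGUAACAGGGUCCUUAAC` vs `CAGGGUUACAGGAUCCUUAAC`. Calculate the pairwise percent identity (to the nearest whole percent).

2 positions differ (7, 13), so 19 of 21 match: 19/21 = 90.48%.

90%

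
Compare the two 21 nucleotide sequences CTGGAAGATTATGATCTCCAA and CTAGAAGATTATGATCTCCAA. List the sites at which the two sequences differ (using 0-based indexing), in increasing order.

Scanning 0-based: 2: G/A.

2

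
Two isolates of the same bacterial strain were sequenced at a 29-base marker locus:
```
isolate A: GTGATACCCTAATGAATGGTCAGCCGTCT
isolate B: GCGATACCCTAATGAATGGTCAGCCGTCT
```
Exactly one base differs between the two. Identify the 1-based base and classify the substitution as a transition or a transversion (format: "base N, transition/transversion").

Base 2 changes T→C. T is a pyrimidine and C is a pyrimidine, so this is a transition.

base 2, transition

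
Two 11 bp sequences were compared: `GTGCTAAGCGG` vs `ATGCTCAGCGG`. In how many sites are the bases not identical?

2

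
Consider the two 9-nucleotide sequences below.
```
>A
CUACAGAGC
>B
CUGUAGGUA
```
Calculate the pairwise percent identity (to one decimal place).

Mismatches at positions 3, 4, 7, 8, 9 (1-based): 5 of 9.
Identical positions: 4/9 = 44.44% → 44.4%.

44.4%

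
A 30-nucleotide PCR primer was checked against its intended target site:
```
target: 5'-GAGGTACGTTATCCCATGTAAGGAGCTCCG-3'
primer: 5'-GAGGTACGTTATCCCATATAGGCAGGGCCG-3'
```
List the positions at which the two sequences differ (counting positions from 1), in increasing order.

18, 21, 23, 26, 27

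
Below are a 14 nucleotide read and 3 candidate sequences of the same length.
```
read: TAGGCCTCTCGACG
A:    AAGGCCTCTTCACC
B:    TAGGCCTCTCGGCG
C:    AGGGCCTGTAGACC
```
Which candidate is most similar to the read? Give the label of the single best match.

Hamming distances to read — A: 4; B: 1; C: 5.
Smallest is B with 1 mismatch.

B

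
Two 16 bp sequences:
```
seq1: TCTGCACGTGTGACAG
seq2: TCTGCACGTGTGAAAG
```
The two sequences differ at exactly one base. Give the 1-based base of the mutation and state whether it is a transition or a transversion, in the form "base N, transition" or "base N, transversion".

base 14, transversion

Base 14 changes C→A. C is a pyrimidine and A is a purine, so this is a transversion.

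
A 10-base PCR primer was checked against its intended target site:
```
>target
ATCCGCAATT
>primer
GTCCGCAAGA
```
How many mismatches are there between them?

Comparing position by position, 3 sites differ: 1 (A/G), 9 (T/G), 10 (T/A).

3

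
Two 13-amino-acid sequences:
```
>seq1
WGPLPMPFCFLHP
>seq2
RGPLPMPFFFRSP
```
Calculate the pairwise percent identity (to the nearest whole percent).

69%

4 positions differ (1, 9, 11, 12), so 9 of 13 match: 9/13 = 69.23%.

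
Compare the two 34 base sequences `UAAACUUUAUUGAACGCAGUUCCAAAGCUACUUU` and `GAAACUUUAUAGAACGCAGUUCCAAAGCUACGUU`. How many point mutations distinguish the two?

The sequences differ at positions 1, 11, 32 (1-based) — 3 in total.

3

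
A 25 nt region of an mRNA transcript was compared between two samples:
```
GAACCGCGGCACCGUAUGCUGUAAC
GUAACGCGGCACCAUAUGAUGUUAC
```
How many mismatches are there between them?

5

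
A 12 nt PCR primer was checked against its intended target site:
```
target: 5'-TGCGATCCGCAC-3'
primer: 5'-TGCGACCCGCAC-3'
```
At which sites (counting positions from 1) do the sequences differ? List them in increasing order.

6

Differences at site 6 (T→C).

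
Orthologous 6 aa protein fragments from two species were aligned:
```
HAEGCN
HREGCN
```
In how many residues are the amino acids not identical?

1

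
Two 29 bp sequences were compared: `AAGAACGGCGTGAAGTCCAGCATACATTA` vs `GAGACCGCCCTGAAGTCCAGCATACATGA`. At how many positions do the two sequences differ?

Mismatches (1-based): position 1: A→G; position 5: A→C; position 8: G→C; position 10: G→C; position 28: T→G.

5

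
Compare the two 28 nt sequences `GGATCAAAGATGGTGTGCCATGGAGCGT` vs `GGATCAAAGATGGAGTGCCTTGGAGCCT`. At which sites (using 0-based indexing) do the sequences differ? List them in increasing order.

13, 19, 26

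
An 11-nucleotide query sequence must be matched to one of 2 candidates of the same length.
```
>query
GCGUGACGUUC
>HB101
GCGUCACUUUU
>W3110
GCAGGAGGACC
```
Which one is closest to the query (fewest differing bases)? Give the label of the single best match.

HB101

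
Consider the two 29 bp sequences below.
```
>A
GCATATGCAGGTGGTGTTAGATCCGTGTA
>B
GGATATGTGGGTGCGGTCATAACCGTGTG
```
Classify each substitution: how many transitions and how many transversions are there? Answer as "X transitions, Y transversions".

Transitions (purine↔purine or pyrimidine↔pyrimidine): 8 C→T, 9 A→G, 18 T→C, 29 A→G.
Transversions (purine↔pyrimidine): 2 C→G, 14 G→C, 15 T→G, 20 G→T, 22 T→A.

4 transitions, 5 transversions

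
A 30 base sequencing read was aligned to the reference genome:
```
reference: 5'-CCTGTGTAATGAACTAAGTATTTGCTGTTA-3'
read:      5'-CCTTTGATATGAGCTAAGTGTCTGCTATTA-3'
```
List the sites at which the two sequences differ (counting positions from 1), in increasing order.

4, 7, 8, 13, 20, 22, 27

Scanning 1-based: 4: G/T; 7: T/A; 8: A/T; 13: A/G; 20: A/G; 22: T/C; 27: G/A.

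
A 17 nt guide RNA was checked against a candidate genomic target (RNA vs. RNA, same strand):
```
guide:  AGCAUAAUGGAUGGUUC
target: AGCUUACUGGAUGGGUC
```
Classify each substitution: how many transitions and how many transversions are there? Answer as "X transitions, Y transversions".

Mismatches (1-based):
base 4: A→U (purine→pyrimidine, transversion)
base 7: A→C (purine→pyrimidine, transversion)
base 15: U→G (pyrimidine→purine, transversion)

0 transitions, 3 transversions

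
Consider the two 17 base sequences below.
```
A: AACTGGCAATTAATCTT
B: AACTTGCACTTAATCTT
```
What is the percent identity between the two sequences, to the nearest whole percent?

88%

2 positions differ (5, 9), so 15 of 17 match: 15/17 = 88.24%.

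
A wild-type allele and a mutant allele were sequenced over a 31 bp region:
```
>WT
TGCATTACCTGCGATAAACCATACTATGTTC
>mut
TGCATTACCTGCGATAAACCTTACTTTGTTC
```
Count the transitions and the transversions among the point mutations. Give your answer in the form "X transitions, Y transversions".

0 transitions, 2 transversions

Mismatches (1-based):
position 21: A→T (purine→pyrimidine, transversion)
position 26: A→T (purine→pyrimidine, transversion)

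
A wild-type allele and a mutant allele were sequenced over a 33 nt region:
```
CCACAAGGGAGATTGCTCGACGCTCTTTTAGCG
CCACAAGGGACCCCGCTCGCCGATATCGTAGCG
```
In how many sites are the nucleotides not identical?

9

The sequences differ at sites 11, 12, 13, 14, 20, 23, 25, 27, 28 (1-based) — 9 in total.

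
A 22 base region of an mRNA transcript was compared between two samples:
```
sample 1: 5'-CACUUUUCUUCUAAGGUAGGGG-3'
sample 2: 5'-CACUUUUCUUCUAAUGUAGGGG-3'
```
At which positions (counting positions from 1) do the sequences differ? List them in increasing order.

15

Differences at position 15 (G→U).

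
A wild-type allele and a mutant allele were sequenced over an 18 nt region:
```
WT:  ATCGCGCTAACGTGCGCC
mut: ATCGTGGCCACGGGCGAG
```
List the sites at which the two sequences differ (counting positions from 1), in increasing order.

Differences at site 5 (C→T), site 7 (C→G), site 8 (T→C), site 9 (A→C), site 13 (T→G), site 17 (C→A), site 18 (C→G).

5, 7, 8, 9, 13, 17, 18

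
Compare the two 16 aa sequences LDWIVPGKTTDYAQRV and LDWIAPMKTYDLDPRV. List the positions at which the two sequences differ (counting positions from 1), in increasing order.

5, 7, 10, 12, 13, 14

Differences at position 5 (V→A), position 7 (G→M), position 10 (T→Y), position 12 (Y→L), position 13 (A→D), position 14 (Q→P).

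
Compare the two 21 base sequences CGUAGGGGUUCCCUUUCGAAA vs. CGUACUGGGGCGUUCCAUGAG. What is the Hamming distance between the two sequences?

The sequences differ at positions 5, 6, 9, 10, 12, 13, 15, 16, 17, 18, 19, 21 (1-based) — 12 in total.

12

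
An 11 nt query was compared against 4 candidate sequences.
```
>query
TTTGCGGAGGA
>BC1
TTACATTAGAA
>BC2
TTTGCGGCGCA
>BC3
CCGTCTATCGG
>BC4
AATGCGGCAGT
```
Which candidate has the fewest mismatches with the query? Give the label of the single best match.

Hamming distances to query — BC1: 6; BC2: 2; BC3: 9; BC4: 5.
Smallest is BC2 with 2 mismatches.

BC2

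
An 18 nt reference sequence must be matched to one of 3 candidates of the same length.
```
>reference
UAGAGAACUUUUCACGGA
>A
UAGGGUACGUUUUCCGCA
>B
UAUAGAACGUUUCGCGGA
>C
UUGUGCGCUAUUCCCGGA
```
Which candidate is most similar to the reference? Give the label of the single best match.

Hamming distances to reference — A: 6; B: 3; C: 6.
Smallest is B with 3 mismatches.

B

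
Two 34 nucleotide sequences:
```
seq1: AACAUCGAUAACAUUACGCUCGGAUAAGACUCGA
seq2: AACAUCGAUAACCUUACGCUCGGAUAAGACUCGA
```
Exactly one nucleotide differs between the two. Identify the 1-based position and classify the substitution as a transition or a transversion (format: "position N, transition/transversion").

position 13, transversion

The sequences differ only at position 13: A→C (purine→pyrimidine), a transversion.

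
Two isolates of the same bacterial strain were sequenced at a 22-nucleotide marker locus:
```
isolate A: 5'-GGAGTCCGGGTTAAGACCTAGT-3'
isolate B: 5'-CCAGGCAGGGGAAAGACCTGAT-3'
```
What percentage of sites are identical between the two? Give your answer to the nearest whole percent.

64%

8 positions differ (1, 2, 5, 7, 11, 12, 20, 21), so 14 of 22 match: 14/22 = 63.64%.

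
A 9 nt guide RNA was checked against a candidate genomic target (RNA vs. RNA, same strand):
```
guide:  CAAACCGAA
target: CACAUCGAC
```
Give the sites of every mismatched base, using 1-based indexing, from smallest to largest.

3, 5, 9

Differences at site 3 (A→C), site 5 (C→U), site 9 (A→C).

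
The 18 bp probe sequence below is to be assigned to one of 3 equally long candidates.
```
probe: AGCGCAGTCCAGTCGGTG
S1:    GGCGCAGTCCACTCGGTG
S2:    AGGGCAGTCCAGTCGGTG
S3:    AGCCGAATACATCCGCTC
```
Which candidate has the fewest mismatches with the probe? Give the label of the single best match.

S2

S1 differs at 2 bases; S2 differs at 1 base; S3 differs at 8 bases. The closest is S2.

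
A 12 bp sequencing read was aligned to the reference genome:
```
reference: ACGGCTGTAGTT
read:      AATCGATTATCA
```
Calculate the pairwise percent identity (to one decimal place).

25.0%

Mismatches at positions 2, 3, 4, 5, 6, 7, 10, 11, 12 (1-based): 9 of 12.
Identical positions: 3/12 = 25% → 25.0%.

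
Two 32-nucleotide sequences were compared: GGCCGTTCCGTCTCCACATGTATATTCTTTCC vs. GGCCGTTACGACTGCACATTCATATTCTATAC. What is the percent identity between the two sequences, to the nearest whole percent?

78%

7 positions differ (8, 11, 14, 20, 21, 29, 31), so 25 of 32 match: 25/32 = 78.12%.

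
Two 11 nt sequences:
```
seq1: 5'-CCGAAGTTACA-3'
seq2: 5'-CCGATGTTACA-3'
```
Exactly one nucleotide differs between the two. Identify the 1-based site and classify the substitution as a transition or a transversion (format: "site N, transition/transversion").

site 5, transversion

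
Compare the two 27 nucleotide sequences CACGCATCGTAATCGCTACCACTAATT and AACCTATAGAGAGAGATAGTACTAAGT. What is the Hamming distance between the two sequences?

12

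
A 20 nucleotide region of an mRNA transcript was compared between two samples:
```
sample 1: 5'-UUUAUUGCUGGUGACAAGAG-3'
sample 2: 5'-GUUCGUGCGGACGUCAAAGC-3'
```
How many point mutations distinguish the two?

10

Comparing position by position, 10 bases differ: 1 (U/G), 4 (A/C), 5 (U/G), 9 (U/G), 11 (G/A), 12 (U/C), 14 (A/U), 18 (G/A), 19 (A/G), 20 (G/C).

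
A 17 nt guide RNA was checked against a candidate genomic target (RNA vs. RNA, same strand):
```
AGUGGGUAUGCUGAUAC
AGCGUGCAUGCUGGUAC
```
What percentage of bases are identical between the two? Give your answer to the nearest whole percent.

Mismatches at positions 3, 5, 7, 14 (1-based): 4 of 17.
Identical positions: 13/17 = 76.47% → 76%.

76%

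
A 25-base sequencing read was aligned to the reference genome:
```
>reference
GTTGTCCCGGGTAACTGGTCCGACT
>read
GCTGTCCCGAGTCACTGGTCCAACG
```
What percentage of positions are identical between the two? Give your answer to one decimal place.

80.0%

Mismatches at positions 2, 10, 13, 22, 25 (1-based): 5 of 25.
Identical positions: 20/25 = 80% → 80.0%.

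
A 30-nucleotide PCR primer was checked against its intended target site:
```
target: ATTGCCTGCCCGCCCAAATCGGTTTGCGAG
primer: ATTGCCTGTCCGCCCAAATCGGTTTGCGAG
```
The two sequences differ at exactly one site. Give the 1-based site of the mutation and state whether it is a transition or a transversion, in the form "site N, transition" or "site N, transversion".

Site 9 changes C→T. C is a pyrimidine and T is a pyrimidine, so this is a transition.

site 9, transition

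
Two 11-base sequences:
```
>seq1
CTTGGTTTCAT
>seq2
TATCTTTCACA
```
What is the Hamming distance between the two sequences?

The sequences differ at positions 1, 2, 4, 5, 8, 9, 10, 11 (1-based) — 8 in total.

8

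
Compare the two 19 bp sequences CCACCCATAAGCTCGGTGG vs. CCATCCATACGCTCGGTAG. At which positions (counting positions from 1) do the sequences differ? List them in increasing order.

Scanning 1-based: 4: C/T; 10: A/C; 18: G/A.

4, 10, 18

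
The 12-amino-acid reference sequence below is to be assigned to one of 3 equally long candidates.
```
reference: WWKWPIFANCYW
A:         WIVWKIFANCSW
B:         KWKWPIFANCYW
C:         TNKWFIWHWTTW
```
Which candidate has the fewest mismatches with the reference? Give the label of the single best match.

B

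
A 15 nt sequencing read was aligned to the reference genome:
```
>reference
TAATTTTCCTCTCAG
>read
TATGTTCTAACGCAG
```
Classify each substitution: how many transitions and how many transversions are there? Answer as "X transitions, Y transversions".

2 transitions, 5 transversions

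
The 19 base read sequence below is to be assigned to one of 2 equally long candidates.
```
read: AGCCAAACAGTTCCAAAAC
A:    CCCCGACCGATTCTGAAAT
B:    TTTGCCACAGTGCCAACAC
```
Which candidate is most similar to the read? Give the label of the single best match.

A differs at 9 sites; B differs at 8 sites. The closest is B.

B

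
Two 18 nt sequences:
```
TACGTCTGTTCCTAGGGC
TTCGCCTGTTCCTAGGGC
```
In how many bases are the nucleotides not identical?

2

Mismatches (1-based): base 2: A→T; base 5: T→C.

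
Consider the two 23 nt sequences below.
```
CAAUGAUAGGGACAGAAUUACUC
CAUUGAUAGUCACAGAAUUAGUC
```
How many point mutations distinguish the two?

4

The sequences differ at bases 3, 10, 11, 21 (1-based) — 4 in total.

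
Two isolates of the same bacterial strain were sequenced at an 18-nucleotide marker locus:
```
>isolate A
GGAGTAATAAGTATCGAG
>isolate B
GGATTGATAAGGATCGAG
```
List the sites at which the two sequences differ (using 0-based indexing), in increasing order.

Scanning 0-based: 3: G/T; 5: A/G; 11: T/G.

3, 5, 11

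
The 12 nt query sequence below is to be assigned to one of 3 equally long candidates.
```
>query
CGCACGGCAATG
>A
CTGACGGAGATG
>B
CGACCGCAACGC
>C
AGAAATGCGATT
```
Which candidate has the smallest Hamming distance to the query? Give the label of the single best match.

A differs at 4 bases; B differs at 7 bases; C differs at 6 bases. The closest is A.

A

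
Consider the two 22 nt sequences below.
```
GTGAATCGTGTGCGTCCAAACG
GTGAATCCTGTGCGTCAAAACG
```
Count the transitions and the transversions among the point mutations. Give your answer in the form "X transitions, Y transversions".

0 transitions, 2 transversions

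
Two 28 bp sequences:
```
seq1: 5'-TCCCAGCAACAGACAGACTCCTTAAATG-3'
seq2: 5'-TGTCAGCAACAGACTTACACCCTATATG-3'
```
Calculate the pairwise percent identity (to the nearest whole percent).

Mismatches at positions 2, 3, 15, 16, 19, 22, 25 (1-based): 7 of 28.
Identical positions: 21/28 = 75% → 75%.

75%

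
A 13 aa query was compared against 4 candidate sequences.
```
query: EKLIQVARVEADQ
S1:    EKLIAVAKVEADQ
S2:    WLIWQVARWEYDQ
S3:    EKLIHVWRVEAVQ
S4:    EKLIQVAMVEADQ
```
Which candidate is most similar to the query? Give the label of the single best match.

Hamming distances to query — S1: 2; S2: 6; S3: 3; S4: 1.
Smallest is S4 with 1 mismatch.

S4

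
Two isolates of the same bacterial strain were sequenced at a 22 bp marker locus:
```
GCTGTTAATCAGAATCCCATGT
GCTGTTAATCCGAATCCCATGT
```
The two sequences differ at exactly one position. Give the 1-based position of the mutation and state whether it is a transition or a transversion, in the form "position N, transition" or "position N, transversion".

The sequences differ only at position 11: A→C (purine→pyrimidine), a transversion.

position 11, transversion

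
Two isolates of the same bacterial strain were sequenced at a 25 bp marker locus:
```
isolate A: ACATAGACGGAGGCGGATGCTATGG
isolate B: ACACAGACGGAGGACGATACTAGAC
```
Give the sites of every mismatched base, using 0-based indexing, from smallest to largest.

Differences at site 3 (T→C), site 13 (C→A), site 14 (G→C), site 18 (G→A), site 22 (T→G), site 23 (G→A), site 24 (G→C).

3, 13, 14, 18, 22, 23, 24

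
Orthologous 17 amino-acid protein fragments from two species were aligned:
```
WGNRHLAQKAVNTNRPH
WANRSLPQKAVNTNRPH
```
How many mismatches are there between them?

3

Mismatches (1-based): residue 2: G→A; residue 5: H→S; residue 7: A→P.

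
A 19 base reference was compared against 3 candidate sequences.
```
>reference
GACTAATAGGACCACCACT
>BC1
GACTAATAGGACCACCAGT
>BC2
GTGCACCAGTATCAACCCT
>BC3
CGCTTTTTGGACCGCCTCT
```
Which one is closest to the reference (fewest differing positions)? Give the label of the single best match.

Hamming distances to reference — BC1: 1; BC2: 9; BC3: 7.
Smallest is BC1 with 1 mismatch.

BC1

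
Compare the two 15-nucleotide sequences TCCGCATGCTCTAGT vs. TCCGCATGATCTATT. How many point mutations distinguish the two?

2

Comparing position by position, 2 bases differ: 9 (C/A), 14 (G/T).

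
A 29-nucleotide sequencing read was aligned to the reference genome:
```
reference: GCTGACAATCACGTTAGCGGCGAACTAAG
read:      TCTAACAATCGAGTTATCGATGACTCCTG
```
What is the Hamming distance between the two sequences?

12

Comparing position by position, 12 bases differ: 1 (G/T), 4 (G/A), 11 (A/G), 12 (C/A), 17 (G/T), 20 (G/A), 21 (C/T), 24 (A/C), 25 (C/T), 26 (T/C), 27 (A/C), 28 (A/T).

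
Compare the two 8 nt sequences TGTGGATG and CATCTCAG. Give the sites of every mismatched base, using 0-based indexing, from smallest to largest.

Differences at site 0 (T→C), site 1 (G→A), site 3 (G→C), site 4 (G→T), site 5 (A→C), site 6 (T→A).

0, 1, 3, 4, 5, 6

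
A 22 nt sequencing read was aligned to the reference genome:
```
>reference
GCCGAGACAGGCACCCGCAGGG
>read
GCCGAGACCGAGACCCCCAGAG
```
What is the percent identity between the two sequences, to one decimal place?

77.3%

5 positions differ (9, 11, 12, 17, 21), so 17 of 22 match: 17/22 = 77.27%.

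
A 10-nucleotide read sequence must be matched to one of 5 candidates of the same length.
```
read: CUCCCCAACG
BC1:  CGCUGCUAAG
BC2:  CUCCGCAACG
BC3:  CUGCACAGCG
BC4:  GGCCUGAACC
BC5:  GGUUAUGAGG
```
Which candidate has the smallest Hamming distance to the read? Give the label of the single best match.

BC2

Hamming distances to read — BC1: 5; BC2: 1; BC3: 3; BC4: 5; BC5: 8.
Smallest is BC2 with 1 mismatch.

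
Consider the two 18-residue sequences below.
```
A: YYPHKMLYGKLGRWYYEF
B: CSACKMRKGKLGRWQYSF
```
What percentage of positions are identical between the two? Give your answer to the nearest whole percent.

Mismatches at positions 1, 2, 3, 4, 7, 8, 15, 17 (1-based): 8 of 18.
Identical positions: 10/18 = 55.56% → 56%.

56%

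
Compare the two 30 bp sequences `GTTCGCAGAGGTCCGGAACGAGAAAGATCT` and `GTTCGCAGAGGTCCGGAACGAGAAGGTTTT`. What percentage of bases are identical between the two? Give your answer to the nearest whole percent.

Mismatches at positions 25, 27, 29 (1-based): 3 of 30.
Identical positions: 27/30 = 90% → 90%.

90%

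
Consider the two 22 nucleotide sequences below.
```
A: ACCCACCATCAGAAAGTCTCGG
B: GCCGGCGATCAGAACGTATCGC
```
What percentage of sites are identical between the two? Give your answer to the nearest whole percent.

7 positions differ (1, 4, 5, 7, 15, 18, 22), so 15 of 22 match: 15/22 = 68.18%.

68%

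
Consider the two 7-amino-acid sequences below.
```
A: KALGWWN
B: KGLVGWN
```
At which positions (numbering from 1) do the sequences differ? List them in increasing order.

2, 4, 5

Differences at position 2 (A→G), position 4 (G→V), position 5 (W→G).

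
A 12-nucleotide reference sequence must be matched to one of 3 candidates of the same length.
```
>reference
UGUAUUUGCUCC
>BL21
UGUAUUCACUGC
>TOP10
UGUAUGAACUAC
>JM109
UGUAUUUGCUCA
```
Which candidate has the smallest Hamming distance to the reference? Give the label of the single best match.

JM109

BL21 differs at 3 sites; TOP10 differs at 4 sites; JM109 differs at 1 site. The closest is JM109.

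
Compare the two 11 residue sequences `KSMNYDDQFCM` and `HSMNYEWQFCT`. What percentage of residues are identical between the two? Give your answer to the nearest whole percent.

Mismatches at positions 1, 6, 7, 11 (1-based): 4 of 11.
Identical positions: 7/11 = 63.64% → 64%.

64%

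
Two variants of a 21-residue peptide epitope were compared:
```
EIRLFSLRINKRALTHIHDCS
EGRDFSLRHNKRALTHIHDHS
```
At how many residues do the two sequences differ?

Comparing position by position, 4 residues differ: 2 (I/G), 4 (L/D), 9 (I/H), 20 (C/H).

4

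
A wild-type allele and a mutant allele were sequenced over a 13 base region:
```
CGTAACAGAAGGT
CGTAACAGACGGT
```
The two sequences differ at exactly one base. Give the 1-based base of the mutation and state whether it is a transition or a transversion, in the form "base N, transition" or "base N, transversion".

Base 10 changes A→C. A is a purine and C is a pyrimidine, so this is a transversion.

base 10, transversion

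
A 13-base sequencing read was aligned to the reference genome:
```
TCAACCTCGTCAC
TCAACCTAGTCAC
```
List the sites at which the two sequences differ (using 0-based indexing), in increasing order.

Differences at site 7 (C→A).

7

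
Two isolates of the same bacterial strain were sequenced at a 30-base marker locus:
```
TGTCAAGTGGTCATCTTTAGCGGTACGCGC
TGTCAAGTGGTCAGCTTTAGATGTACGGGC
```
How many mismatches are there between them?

4

Comparing position by position, 4 positions differ: 14 (T/G), 21 (C/A), 22 (G/T), 28 (C/G).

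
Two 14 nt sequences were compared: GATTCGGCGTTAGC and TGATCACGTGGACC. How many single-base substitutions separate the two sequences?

10

Comparing position by position, 10 positions differ: 1 (G/T), 2 (A/G), 3 (T/A), 6 (G/A), 7 (G/C), 8 (C/G), 9 (G/T), 10 (T/G), 11 (T/G), 13 (G/C).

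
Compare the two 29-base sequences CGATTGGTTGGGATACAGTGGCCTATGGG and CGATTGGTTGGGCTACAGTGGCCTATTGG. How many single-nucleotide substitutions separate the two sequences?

2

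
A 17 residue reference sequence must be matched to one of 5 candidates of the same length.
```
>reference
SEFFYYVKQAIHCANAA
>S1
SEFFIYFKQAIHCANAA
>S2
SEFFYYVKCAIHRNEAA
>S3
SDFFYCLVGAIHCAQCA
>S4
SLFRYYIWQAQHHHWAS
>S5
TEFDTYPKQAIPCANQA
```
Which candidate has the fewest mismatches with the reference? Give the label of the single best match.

S1 differs at 2 positions; S2 differs at 4 positions; S3 differs at 7 positions; S4 differs at 9 positions; S5 differs at 6 positions. The closest is S1.

S1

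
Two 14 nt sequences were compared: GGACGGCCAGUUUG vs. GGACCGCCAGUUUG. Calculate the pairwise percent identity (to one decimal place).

92.9%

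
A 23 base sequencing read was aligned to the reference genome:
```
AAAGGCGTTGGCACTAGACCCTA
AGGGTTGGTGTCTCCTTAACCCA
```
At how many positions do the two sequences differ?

12

Comparing position by position, 12 positions differ: 2 (A/G), 3 (A/G), 5 (G/T), 6 (C/T), 8 (T/G), 11 (G/T), 13 (A/T), 15 (T/C), 16 (A/T), 17 (G/T), 19 (C/A), 22 (T/C).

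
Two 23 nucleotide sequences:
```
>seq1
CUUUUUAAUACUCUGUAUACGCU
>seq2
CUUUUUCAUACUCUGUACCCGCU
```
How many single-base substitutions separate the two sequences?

3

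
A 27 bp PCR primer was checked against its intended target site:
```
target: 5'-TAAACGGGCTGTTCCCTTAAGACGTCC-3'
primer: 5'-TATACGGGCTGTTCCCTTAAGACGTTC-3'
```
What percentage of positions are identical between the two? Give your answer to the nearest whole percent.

93%

2 positions differ (3, 26), so 25 of 27 match: 25/27 = 92.59%.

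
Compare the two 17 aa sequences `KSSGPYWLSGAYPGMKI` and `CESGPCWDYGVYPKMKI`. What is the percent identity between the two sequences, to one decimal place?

58.8%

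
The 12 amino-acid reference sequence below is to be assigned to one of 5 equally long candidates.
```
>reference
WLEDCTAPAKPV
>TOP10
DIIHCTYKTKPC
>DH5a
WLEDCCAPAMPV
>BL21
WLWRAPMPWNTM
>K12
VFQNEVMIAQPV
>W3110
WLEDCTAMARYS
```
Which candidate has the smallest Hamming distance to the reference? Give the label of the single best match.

DH5a

TOP10 differs at 8 positions; DH5a differs at 2 positions; BL21 differs at 9 positions; K12 differs at 9 positions; W3110 differs at 4 positions. The closest is DH5a.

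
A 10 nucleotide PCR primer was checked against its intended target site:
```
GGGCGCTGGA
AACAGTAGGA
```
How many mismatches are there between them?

The sequences differ at sites 1, 2, 3, 4, 6, 7 (1-based) — 6 in total.

6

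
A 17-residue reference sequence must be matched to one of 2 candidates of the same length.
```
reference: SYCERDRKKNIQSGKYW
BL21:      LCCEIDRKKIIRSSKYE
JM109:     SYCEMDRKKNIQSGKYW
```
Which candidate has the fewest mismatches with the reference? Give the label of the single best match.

JM109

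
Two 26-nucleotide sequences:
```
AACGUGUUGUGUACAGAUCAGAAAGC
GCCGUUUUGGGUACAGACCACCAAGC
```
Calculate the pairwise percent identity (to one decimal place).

7 positions differ (1, 2, 6, 10, 18, 21, 22), so 19 of 26 match: 19/26 = 73.08%.

73.1%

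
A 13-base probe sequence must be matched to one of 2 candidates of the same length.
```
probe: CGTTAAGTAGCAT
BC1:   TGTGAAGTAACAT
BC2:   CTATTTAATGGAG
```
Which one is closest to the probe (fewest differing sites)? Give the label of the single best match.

BC1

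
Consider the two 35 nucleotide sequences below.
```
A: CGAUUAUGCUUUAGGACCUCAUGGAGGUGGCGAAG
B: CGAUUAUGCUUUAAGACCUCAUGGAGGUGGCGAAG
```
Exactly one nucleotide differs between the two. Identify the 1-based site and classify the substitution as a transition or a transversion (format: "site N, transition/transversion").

site 14, transition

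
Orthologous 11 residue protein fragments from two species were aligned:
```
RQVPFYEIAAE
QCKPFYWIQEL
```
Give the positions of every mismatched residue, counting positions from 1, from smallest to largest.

1, 2, 3, 7, 9, 10, 11

Differences at position 1 (R→Q), position 2 (Q→C), position 3 (V→K), position 7 (E→W), position 9 (A→Q), position 10 (A→E), position 11 (E→L).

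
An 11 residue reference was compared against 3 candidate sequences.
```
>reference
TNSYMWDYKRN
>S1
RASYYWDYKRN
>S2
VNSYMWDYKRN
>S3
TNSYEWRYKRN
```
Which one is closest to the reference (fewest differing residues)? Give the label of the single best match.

S1 differs at 3 residues; S2 differs at 1 residue; S3 differs at 2 residues. The closest is S2.

S2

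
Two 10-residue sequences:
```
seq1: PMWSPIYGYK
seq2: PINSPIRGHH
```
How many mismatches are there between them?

5

Comparing position by position, 5 positions differ: 2 (M/I), 3 (W/N), 7 (Y/R), 9 (Y/H), 10 (K/H).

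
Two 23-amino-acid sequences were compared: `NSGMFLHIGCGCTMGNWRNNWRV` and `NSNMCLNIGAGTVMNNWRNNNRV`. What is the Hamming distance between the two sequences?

Comparing position by position, 8 residues differ: 3 (G/N), 5 (F/C), 7 (H/N), 10 (C/A), 12 (C/T), 13 (T/V), 15 (G/N), 21 (W/N).

8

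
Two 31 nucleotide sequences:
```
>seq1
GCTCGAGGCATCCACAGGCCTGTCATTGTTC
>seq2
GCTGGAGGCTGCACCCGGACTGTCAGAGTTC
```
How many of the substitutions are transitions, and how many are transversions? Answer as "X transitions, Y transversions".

0 transitions, 9 transversions

Mismatches (1-based):
site 4: C→G (pyrimidine→purine, transversion)
site 10: A→T (purine→pyrimidine, transversion)
site 11: T→G (pyrimidine→purine, transversion)
site 13: C→A (pyrimidine→purine, transversion)
site 14: A→C (purine→pyrimidine, transversion)
site 16: A→C (purine→pyrimidine, transversion)
site 19: C→A (pyrimidine→purine, transversion)
site 26: T→G (pyrimidine→purine, transversion)
site 27: T→A (pyrimidine→purine, transversion)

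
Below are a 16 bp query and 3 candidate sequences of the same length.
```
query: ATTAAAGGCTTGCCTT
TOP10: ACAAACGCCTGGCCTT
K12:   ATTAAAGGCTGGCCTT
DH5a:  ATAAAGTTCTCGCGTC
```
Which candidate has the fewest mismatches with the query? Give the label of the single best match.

Hamming distances to query — TOP10: 5; K12: 1; DH5a: 7.
Smallest is K12 with 1 mismatch.

K12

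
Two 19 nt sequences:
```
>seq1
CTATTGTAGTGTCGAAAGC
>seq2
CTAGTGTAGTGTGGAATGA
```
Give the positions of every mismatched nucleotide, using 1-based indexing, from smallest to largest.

Scanning 1-based: 4: T/G; 13: C/G; 17: A/T; 19: C/A.

4, 13, 17, 19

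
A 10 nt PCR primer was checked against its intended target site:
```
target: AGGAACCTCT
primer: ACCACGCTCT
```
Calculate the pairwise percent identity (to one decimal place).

4 positions differ (2, 3, 5, 6), so 6 of 10 match: 6/10 = 60%.

60.0%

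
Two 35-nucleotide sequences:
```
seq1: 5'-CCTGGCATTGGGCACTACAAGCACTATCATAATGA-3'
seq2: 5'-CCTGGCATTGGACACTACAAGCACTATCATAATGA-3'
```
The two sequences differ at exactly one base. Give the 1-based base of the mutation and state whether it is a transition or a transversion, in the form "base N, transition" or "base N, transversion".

base 12, transition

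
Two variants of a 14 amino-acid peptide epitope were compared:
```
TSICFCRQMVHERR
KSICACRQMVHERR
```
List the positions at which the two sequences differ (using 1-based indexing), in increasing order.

Scanning 1-based: 1: T/K; 5: F/A.

1, 5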